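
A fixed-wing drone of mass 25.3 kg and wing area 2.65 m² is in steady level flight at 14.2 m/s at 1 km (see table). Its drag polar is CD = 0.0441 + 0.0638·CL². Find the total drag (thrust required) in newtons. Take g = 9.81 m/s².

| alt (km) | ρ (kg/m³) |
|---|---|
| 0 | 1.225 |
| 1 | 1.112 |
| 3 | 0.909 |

At 1 km, from the table: ρ = 1.112 kg/m³.
Level flight ⇒ L = W = m·g = 25.3 × 9.81 = 248.19 N.
q = ½ρv² = ½ × 1.112 × 14.2² = 112.1 Pa.
CL = W/(q·S) = 248.19 / (112.1 × 2.65) = 0.8354.
CD = 0.0441 + 0.0638 × 0.8354² = 0.08863.
D = q·S·CD = 112.1 × 2.65 × 0.08863 = 26.33 N

D = 26.3 N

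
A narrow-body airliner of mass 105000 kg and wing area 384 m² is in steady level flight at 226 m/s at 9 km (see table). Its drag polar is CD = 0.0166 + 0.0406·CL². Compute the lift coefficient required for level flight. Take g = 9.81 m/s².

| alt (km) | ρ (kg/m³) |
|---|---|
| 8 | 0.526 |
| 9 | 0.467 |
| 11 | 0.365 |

At 9 km, from the table: ρ = 0.467 kg/m³.
Level flight ⇒ L = W = m·g = 105000 × 9.81 = 1.03×10^6 N.
Dynamic pressure q = 0.5 × 0.467 × 226² = 11930 Pa.
CL = 2W/(ρv²S) = 2×1.03×10^6/(0.467×226²×384) = 0.2249.

CL = 0.225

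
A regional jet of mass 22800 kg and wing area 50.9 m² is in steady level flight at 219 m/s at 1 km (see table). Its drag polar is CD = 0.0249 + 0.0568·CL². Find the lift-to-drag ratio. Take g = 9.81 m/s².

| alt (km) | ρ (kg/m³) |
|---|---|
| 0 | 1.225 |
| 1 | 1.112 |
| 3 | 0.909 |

L/D = 6.23

At 1 km, from the table: ρ = 1.112 kg/m³.
Level flight ⇒ L = W = m·g = 22800 × 9.81 = 2.2367×10^5 N.
Dynamic pressure q = 0.5 × 1.112 × 219² = 26670 Pa.
CL = 2W/(ρv²S) = 2×2.2367×10^5/(1.112×219²×50.9) = 0.1648.
CD = 0.0249 + 0.0568 × 0.1648² = 0.02644.
L/D = CL/CD = 0.1648 / 0.02644 = 6.23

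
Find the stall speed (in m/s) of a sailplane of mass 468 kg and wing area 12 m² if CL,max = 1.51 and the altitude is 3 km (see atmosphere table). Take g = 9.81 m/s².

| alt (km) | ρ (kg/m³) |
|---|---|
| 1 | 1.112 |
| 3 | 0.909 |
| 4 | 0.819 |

V_stall = 23.6 m/s

At 3 km, from the table: ρ = 0.909 kg/m³.
At stall, lift equals weight: L = W = m·g = 468 × 9.81 = 4591 N.
V_stall = √(2W/(ρ·S·CL,max)) = √(2 × 4591 / (0.909 × 12 × 1.51))
V_stall = √557.5 = 23.6 m/s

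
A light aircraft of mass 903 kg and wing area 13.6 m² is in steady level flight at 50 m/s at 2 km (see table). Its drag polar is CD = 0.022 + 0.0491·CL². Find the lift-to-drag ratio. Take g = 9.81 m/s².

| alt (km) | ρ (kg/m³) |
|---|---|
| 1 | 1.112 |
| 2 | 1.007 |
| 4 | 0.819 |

L/D = 14.7

At 2 km, from the table: ρ = 1.007 kg/m³.
In steady level flight, lift balances weight: W = mg = 903 × 9.81 = 8858.4 N.
Dynamic pressure q = 0.5 × 1.007 × 50² = 1259 Pa.
Required CL = L/(qS) = 8858.4/(1259·13.6) = 0.5175.
CD = 0.022 + 0.0491 × 0.5175² = 0.03515.
L/D = CL/CD = 0.5175 / 0.03515 = 14.7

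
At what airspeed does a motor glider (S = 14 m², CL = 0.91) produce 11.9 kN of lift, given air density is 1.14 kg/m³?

v = 40.5 m/s

L = ½ρv²S·CL ⇒ v = √(2L/(ρ·S·CL))
v = √(2 × 11900 / (1.14 × 14 × 0.91)) = √1639 = 40.5 m/s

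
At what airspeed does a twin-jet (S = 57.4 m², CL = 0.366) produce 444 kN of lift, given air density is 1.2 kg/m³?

L = ½ρv²S·CL ⇒ v = √(2L/(ρ·S·CL))
v = √(2 × 4.44×10^5 / (1.2 × 57.4 × 0.366)) = √35220 = 188 m/s

v = 188 m/s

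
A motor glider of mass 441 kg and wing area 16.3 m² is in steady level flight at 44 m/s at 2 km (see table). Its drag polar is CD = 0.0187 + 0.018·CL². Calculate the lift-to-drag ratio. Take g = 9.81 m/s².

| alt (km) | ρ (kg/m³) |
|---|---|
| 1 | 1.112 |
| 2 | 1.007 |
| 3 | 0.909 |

L/D = 13.6

At 2 km, from the table: ρ = 1.007 kg/m³.
In steady level flight, lift balances weight: W = mg = 441 × 9.81 = 4326.2 N.
Dynamic pressure q = 0.5 × 1.007 × 44² = 974.8 Pa.
CL = 2W/(ρv²S) = 2×4326.2/(1.007×44²×16.3) = 0.2723.
CD = 0.0187 + 0.018 × 0.2723² = 0.02003.
L/D = CL/CD = 0.2723 / 0.02003 = 13.6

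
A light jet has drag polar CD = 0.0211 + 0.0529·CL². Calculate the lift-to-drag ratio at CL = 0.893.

L/D = 14.1

CD = 0.0211 + 0.0529 × 0.893² = 0.06329
L/D = CL/CD = 0.893 / 0.06329 = 14.1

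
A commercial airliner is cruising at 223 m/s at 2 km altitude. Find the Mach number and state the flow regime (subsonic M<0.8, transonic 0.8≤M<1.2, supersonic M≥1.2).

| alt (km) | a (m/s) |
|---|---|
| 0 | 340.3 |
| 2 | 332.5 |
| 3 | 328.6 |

At 2 km, from the table: a = 332.5 m/s.
M = v/a = 223 / 332.5 = 0.671
M = 0.671 → subsonic.

M = 0.671 (subsonic)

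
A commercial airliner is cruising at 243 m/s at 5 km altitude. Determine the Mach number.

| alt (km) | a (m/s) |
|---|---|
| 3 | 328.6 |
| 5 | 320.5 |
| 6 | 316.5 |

M = 0.758

At 5 km, from the table: a = 320.5 m/s.
M = v/a = 243 / 320.5 = 0.758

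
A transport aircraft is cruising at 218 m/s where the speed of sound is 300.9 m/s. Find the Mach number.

M = v/a = 218 / 300.9 = 0.724

M = 0.724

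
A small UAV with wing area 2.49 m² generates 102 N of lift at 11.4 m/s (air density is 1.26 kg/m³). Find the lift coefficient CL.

CL = 0.5

From L = ½ρv²S·CL, rearranging gives CL = 2L/(ρv²S).
CL = 2 × 102 / (1.26 × 11.4² × 2.49) = 0.5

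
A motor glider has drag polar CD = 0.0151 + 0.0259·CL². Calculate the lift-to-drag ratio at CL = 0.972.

CD = 0.0151 + 0.0259 × 0.972² = 0.03957
L/D = CL/CD = 0.972 / 0.03957 = 24.6

L/D = 24.6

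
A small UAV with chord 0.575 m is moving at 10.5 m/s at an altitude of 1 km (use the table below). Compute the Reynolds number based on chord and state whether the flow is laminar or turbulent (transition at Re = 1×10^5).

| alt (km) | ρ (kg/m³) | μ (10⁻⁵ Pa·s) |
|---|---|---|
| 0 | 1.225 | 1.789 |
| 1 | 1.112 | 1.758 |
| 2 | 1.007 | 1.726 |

Re = 3.82×10^5 (turbulent)

At 1 km, from the table: ρ = 1.112 kg/m³, μ = 1.758×10⁻⁵ Pa·s.
Re = ρ·v·c/μ = 1.112 × 10.5 × 0.575 / (1.758×10⁻⁵) = 3.82×10^5
Since 3.82×10^5 > 1×10^5, the flow is turbulent.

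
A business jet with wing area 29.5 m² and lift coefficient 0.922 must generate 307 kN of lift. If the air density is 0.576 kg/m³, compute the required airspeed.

v = 198 m/s

L = ½ρv²S·CL ⇒ v = √(2L/(ρ·S·CL))
v = √(2 × 3.07×10^5 / (0.576 × 29.5 × 0.922)) = √39190 = 198 m/s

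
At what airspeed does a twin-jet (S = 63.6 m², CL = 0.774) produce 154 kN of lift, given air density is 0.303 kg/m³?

v = 144 m/s

L = ½ρv²S·CL ⇒ v = √(2L/(ρ·S·CL))
v = √(2 × 1.54×10^5 / (0.303 × 63.6 × 0.774)) = √20650 = 144 m/s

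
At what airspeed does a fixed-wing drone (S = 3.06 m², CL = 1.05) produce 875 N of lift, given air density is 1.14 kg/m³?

v = 21.9 m/s

L = ½ρv²S·CL ⇒ v = √(2L/(ρ·S·CL))
v = √(2 × 875 / (1.14 × 3.06 × 1.05)) = √477.8 = 21.9 m/s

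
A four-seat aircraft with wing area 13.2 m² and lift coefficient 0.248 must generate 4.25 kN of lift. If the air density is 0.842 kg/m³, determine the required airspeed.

v = 55.5 m/s

L = ½ρv²S·CL ⇒ v = √(2L/(ρ·S·CL))
v = √(2 × 4250 / (0.842 × 13.2 × 0.248)) = √3084 = 55.5 m/s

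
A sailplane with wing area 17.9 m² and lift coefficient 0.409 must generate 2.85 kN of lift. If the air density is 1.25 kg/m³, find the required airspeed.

v = 25 m/s

L = ½ρv²S·CL ⇒ v = √(2L/(ρ·S·CL))
v = √(2 × 2850 / (1.25 × 17.9 × 0.409)) = √622.9 = 25 m/s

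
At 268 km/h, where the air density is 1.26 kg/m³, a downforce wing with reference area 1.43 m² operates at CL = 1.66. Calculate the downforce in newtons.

L = 8290 N

Convert speed: v = 268 km/h ÷ 3.6 = 74.44 m/s.
Dynamic pressure q = ½ρv² = ½ × 1.26 × 74.44² = 3491 Pa.
L = q·S·CL = 3491 × 1.43 × 1.66 = 8290 N ≈ 8.29 kN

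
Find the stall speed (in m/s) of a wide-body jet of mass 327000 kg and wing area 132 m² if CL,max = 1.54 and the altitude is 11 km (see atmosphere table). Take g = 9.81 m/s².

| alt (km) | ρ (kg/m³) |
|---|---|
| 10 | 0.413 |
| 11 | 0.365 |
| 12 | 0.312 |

At 11 km, from the table: ρ = 0.365 kg/m³.
Stall occurs when L = W at CL,max. W = mg = 327000 × 9.81 = 3.208×10^6 N.
From L = ½ρV²S·CL,max = W: V_stall = √(2W/(ρSCL,max)) = √(2·3.208×10^6/(0.365·132·1.54))
V_stall = √86470 = 294 m/s

V_stall = 294 m/s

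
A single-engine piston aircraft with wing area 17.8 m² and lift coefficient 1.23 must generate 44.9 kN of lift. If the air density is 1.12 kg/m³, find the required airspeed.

v = 60.5 m/s

L = ½ρv²S·CL ⇒ v = √(2L/(ρ·S·CL))
v = √(2 × 44900 / (1.12 × 17.8 × 1.23)) = √3662 = 60.5 m/s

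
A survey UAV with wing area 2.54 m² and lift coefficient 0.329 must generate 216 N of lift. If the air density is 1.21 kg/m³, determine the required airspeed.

v = 20.7 m/s

L = ½ρv²S·CL ⇒ v = √(2L/(ρ·S·CL))
v = √(2 × 216 / (1.21 × 2.54 × 0.329)) = √427.2 = 20.7 m/s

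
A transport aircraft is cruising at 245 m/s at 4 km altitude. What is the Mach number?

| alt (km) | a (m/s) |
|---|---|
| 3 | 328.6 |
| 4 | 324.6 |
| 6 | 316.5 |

M = 0.755

At 4 km, from the table: a = 324.6 m/s.
M = v/a = 245 / 324.6 = 0.755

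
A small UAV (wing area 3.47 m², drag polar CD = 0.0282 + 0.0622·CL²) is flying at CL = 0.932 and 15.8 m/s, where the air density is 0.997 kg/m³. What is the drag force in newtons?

CD = 0.0282 + 0.0622 × 0.932² = 0.08223
D = ½ρv²S·CD = ½ × 0.997 × 15.8² × 3.47 × 0.08223 = 35.5 N

D = 35.5 N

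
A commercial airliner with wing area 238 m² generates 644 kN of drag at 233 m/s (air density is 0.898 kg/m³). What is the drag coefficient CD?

From D = ½ρv²S·CD, rearranging gives CD = 2D/(ρv²S).
CD = 2 × 6.44×10^5 / (0.898 × 233² × 238) = 0.111

CD = 0.111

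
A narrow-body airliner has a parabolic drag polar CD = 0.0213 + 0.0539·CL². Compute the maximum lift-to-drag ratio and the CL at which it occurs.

(L/D)max = 14.8, at CL = 0.629

For CD = CD0 + K·CL², (L/D)max occurs at CL* = √(CD0/K) and equals 1/(2√(K·CD0)).
(L/D)max = 1/(2√(0.0539 × 0.0213)) = 1/(2 × 0.03388) = 14.8
CL* = √(0.0213/0.0539) = 0.629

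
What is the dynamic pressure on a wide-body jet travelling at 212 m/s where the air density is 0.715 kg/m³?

q = ½ρv² = ½ × 0.715 × 212² = 16100 Pa

q = 16100 Pa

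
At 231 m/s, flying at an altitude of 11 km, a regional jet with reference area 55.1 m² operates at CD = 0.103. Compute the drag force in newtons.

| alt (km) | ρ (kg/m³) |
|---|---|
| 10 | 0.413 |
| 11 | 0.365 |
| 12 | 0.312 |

At 11 km, from the table: ρ = 0.365 kg/m³.
D = ½ρv²S·CD = ½ × 0.365 × 231² × 55.1 × 0.103 = 55300 N ≈ 55.3 kN

D = 55300 N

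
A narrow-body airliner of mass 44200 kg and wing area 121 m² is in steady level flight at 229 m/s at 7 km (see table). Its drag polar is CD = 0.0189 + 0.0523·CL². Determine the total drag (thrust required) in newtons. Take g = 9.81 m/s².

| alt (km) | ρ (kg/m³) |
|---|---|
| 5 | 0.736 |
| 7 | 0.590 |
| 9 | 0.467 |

At 7 km, from the table: ρ = 0.590 kg/m³.
Weight W = mg = 44200 × 9.81 = 4.336×10^5 N; in level flight L = W.
Dynamic pressure q = 0.5 × 0.59 × 229² = 15470 Pa.
Required CL = L/(qS) = 4.336×10^5/(15470·121) = 0.2316.
CD = 0.0189 + 0.0523 × 0.2316² = 0.02171.
D = q·S·CD = 15470 × 121 × 0.02171 = 40630 N

D = 40600 N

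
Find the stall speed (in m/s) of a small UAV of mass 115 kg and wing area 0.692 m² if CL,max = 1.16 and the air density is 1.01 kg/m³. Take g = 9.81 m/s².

V_stall = 52.8 m/s

At stall, lift equals weight: L = W = m·g = 115 × 9.81 = 1128 N.
From L = ½ρV²S·CL,max = W: V_stall = √(2W/(ρSCL,max)) = √(2·1128/(1.01·0.692·1.16))
V_stall = √2783 = 52.8 m/s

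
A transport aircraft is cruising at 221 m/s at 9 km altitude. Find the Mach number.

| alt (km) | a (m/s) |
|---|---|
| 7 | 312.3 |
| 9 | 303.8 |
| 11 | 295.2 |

M = 0.727

At 9 km, from the table: a = 303.8 m/s.
M = v/a = 221 / 303.8 = 0.727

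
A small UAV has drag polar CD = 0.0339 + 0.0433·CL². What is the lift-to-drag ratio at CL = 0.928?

CD = 0.0339 + 0.0433 × 0.928² = 0.07119
L/D = CL/CD = 0.928 / 0.07119 = 13

L/D = 13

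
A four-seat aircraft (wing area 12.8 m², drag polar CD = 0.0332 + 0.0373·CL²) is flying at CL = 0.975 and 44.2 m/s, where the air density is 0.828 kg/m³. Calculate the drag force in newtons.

CD = 0.0332 + 0.0373 × 0.975² = 0.06866
D = ½ρv²S·CD = ½ × 0.828 × 44.2² × 12.8 × 0.06866 = 711 N

D = 711 N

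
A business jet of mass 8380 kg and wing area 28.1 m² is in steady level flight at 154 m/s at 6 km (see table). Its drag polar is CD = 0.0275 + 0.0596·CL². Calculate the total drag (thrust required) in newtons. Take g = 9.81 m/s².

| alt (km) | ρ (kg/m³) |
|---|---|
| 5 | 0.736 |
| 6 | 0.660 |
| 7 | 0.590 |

D = 7880 N

At 6 km, from the table: ρ = 0.660 kg/m³.
In steady level flight, lift balances weight: W = mg = 8380 × 9.81 = 82208 N.
Dynamic pressure q = 0.5 × 0.66 × 154² = 7826 Pa.
CL = W/(q·S) = 82208 / (7826 × 28.1) = 0.3738.
CD = 0.0275 + 0.0596 × 0.3738² = 0.03583.
D = q·S·CD = 7826 × 28.1 × 0.03583 = 7879 N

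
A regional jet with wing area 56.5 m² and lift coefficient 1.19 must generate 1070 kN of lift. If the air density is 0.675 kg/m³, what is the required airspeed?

L = ½ρv²S·CL ⇒ v = √(2L/(ρ·S·CL))
v = √(2 × 1.07×10^6 / (0.675 × 56.5 × 1.19)) = √47150 = 217 m/s

v = 217 m/s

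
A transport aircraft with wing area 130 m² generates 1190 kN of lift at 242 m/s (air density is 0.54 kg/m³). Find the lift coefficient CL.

From L = ½ρv²S·CL, rearranging gives CL = 2L/(ρv²S).
CL = 2 × 1.19×10^6 / (0.54 × 242² × 130) = 0.579

CL = 0.579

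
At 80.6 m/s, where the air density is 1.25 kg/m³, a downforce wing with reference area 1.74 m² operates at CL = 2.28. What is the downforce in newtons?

L = 16100 N

L = ½ρv²S·CL = ½ × 1.25 × 80.6² × 1.74 × 2.28 = 16100 N ≈ 16.1 kN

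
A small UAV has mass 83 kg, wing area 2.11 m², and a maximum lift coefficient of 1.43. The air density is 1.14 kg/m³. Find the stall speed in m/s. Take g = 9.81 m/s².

At stall, lift equals weight: L = W = m·g = 83 × 9.81 = 814.2 N.
From L = ½ρV²S·CL,max = W: V_stall = √(2W/(ρSCL,max)) = √(2·814.2/(1.14·2.11·1.43))
V_stall = √473.4 = 21.8 m/s

V_stall = 21.8 m/s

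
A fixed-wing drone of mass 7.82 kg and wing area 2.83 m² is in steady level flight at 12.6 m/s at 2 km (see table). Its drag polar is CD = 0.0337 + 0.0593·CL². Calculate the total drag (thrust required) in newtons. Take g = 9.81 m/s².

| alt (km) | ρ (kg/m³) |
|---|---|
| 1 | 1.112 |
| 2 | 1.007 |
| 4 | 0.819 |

D = 9.17 N

At 2 km, from the table: ρ = 1.007 kg/m³.
Weight W = mg = 7.82 × 9.81 = 76.714 N; in level flight L = W.
Dynamic pressure q = 0.5 × 1.007 × 12.6² = 79.94 Pa.
CL = 2W/(ρv²S) = 2×76.714/(1.007×12.6²×2.83) = 0.3391.
CD = 0.0337 + 0.0593 × 0.3391² = 0.04052.
D = q·S·CD = 79.94 × 2.83 × 0.04052 = 9.166 N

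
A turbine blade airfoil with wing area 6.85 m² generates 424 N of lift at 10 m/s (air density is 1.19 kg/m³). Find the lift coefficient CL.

From L = ½ρv²S·CL, rearranging gives CL = 2L/(ρv²S).
CL = 2 × 424 / (1.19 × 10² × 6.85) = 1.04

CL = 1.04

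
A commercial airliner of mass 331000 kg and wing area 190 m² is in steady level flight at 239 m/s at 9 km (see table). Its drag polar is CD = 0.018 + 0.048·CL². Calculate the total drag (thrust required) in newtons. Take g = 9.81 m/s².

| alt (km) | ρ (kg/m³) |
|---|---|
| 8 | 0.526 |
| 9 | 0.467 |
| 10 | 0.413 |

D = 2.45×10^5 N

At 9 km, from the table: ρ = 0.467 kg/m³.
Level flight ⇒ L = W = m·g = 331000 × 9.81 = 3.2471×10^6 N.
Dynamic pressure q = 0.5 × 0.467 × 239² = 13340 Pa.
Required CL = L/(qS) = 3.2471×10^6/(13340·190) = 1.281.
CD = 0.018 + 0.048 × 1.281² = 0.09681.
D = q·S·CD = 13340 × 190 × 0.09681 = 2.453×10^5 N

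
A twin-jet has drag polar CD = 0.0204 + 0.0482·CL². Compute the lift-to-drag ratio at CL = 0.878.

CD = 0.0204 + 0.0482 × 0.878² = 0.05756
L/D = CL/CD = 0.878 / 0.05756 = 15.3

L/D = 15.3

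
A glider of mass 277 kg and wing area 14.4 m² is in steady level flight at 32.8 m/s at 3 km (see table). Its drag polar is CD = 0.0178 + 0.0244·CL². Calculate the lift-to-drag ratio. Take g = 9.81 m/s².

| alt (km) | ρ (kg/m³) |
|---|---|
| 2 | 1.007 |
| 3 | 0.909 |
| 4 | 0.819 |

At 3 km, from the table: ρ = 0.909 kg/m³.
Weight W = mg = 277 × 9.81 = 2717.4 N; in level flight L = W.
Dynamic pressure q = 0.5 × 0.909 × 32.8² = 489 Pa.
CL = W/(q·S) = 2717.4 / (489 × 14.4) = 0.3859.
CD = 0.0178 + 0.0244 × 0.3859² = 0.02143.
L/D = CL/CD = 0.3859 / 0.02143 = 18

L/D = 18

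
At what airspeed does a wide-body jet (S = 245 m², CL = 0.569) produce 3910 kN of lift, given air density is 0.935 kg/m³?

L = ½ρv²S·CL ⇒ v = √(2L/(ρ·S·CL))
v = √(2 × 3.91×10^6 / (0.935 × 245 × 0.569)) = √60000 = 245 m/s

v = 245 m/s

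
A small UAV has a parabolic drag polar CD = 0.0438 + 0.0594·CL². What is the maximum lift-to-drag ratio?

(L/D)max = 9.8

For CD = CD0 + K·CL², (L/D)max occurs at CL* = √(CD0/K) and equals 1/(2√(K·CD0)).
(L/D)max = 1/(2√(0.0594 × 0.0438)) = 1/(2 × 0.05101) = 9.8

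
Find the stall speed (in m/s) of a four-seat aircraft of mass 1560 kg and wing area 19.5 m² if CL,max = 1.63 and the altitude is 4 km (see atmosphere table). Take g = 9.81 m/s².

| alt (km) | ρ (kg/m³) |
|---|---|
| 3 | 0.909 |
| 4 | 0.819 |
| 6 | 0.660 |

V_stall = 34.3 m/s

At 4 km, from the table: ρ = 0.819 kg/m³.
At stall, lift equals weight: L = W = m·g = 1560 × 9.81 = 15300 N.
V_stall = √(2W/(ρ·S·CL,max)) = √(2 × 15300 / (0.819 × 19.5 × 1.63))
V_stall = √1176 = 34.3 m/s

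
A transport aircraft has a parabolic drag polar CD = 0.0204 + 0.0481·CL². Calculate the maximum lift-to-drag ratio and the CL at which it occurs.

For CD = CD0 + K·CL², (L/D)max occurs at CL* = √(CD0/K) and equals 1/(2√(K·CD0)).
(L/D)max = 1/(2√(0.0481 × 0.0204)) = 1/(2 × 0.03132) = 16
CL* = √(0.0204/0.0481) = 0.651

(L/D)max = 16, at CL = 0.651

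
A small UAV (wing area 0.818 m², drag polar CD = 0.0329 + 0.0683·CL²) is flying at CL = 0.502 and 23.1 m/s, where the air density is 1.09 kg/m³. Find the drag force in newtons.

CD = 0.0329 + 0.0683 × 0.502² = 0.05011
D = ½ρv²S·CD = ½ × 1.09 × 23.1² × 0.818 × 0.05011 = 11.9 N

D = 11.9 N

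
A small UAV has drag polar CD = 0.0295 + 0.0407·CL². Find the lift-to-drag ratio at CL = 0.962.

CD = 0.0295 + 0.0407 × 0.962² = 0.06717
L/D = CL/CD = 0.962 / 0.06717 = 14.3

L/D = 14.3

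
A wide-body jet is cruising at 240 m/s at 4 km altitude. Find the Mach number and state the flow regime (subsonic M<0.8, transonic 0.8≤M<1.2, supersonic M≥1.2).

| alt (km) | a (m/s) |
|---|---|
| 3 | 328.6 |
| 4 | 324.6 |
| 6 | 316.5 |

At 4 km, from the table: a = 324.6 m/s.
M = v/a = 240 / 324.6 = 0.739
M = 0.739 → subsonic.

M = 0.739 (subsonic)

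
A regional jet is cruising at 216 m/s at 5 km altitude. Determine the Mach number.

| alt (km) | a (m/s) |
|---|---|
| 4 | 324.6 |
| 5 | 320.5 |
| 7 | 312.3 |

At 5 km, from the table: a = 320.5 m/s.
M = v/a = 216 / 320.5 = 0.674

M = 0.674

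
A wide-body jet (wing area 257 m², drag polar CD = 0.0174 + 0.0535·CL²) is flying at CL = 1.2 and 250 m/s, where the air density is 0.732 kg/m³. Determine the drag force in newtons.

D = 5.55×10^5 N

CD = 0.0174 + 0.0535 × 1.2² = 0.09444
D = ½ρv²S·CD = ½ × 0.732 × 250² × 257 × 0.09444 = 5.55×10^5 N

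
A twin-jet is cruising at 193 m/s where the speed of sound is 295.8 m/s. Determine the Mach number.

M = 0.652

M = v/a = 193 / 295.8 = 0.652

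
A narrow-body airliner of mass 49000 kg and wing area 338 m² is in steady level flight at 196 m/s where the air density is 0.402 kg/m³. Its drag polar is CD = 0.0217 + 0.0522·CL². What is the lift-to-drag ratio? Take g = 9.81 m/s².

L/D = 7.85

In steady level flight, lift balances weight: W = mg = 49000 × 9.81 = 4.8069×10^5 N.
q = ½ρv² = ½ × 0.402 × 196² = 7722 Pa.
CL = 2W/(ρv²S) = 2×4.8069×10^5/(0.402×196²×338) = 0.1842.
CD = 0.0217 + 0.0522 × 0.1842² = 0.02347.
L/D = CL/CD = 0.1842 / 0.02347 = 7.85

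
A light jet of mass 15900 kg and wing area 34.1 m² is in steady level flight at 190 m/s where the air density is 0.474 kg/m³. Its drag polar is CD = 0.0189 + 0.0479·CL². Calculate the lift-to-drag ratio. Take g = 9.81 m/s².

Weight W = mg = 15900 × 9.81 = 1.5598×10^5 N; in level flight L = W.
Dynamic pressure q = 0.5 × 0.474 × 190² = 8556 Pa.
CL = 2W/(ρv²S) = 2×1.5598×10^5/(0.474×190²×34.1) = 0.5346.
CD = 0.0189 + 0.0479 × 0.5346² = 0.03259.
L/D = CL/CD = 0.5346 / 0.03259 = 16.4

L/D = 16.4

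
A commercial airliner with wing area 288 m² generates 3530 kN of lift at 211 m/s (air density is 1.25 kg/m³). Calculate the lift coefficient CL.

CL = 0.44

From L = ½ρv²S·CL, rearranging gives CL = 2L/(ρv²S).
CL = 2 × 3.53×10^6 / (1.25 × 211² × 288) = 0.44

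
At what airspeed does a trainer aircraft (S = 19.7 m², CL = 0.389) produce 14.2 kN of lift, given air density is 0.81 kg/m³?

v = 67.6 m/s

L = ½ρv²S·CL ⇒ v = √(2L/(ρ·S·CL))
v = √(2 × 14200 / (0.81 × 19.7 × 0.389)) = √4575 = 67.6 m/s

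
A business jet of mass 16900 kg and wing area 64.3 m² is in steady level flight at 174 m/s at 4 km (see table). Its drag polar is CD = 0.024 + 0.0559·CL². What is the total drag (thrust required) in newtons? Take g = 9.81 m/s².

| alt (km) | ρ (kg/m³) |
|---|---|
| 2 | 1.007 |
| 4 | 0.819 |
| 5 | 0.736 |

At 4 km, from the table: ρ = 0.819 kg/m³.
Weight W = mg = 16900 × 9.81 = 1.6579×10^5 N; in level flight L = W.
q = ½ρv² = ½ × 0.819 × 174² = 12400 Pa.
CL = W/(q·S) = 1.6579×10^5 / (12400 × 64.3) = 0.208.
CD = 0.024 + 0.0559 × 0.208² = 0.02642.
D = q·S·CD = 12400 × 64.3 × 0.02642 = 21060 N

D = 21100 N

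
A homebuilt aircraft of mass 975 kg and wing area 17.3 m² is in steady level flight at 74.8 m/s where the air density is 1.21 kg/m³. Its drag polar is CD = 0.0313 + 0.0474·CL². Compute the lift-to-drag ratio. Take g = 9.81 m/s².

Level flight ⇒ L = W = m·g = 975 × 9.81 = 9564.8 N.
q = ½ρv² = ½ × 1.21 × 74.8² = 3385 Pa.
Required CL = L/(qS) = 9564.8/(3385·17.3) = 0.1633.
CD = 0.0313 + 0.0474 × 0.1633² = 0.03256.
L/D = CL/CD = 0.1633 / 0.03256 = 5.02

L/D = 5.02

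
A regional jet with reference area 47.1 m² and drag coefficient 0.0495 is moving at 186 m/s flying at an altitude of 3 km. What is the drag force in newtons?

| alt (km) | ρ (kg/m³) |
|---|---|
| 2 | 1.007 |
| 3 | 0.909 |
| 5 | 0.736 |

At 3 km, from the table: ρ = 0.909 kg/m³.
D = ½ρv²S·CD = ½ × 0.909 × 186² × 47.1 × 0.0495 = 36700 N ≈ 36.7 kN

D = 36700 N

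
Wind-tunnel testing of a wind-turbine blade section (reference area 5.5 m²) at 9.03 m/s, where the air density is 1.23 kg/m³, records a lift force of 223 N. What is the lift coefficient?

CL = 0.809

From L = ½ρv²S·CL, rearranging gives CL = 2L/(ρv²S).
CL = 2 × 223 / (1.23 × 9.03² × 5.5) = 0.809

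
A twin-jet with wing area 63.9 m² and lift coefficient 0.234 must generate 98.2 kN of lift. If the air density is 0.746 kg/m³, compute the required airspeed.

v = 133 m/s

L = ½ρv²S·CL ⇒ v = √(2L/(ρ·S·CL))
v = √(2 × 98200 / (0.746 × 63.9 × 0.234)) = √17610 = 133 m/s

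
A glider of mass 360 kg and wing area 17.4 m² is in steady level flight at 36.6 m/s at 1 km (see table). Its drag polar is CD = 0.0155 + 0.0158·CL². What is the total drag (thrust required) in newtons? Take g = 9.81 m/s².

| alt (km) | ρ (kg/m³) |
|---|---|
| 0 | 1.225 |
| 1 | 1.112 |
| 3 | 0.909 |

At 1 km, from the table: ρ = 1.112 kg/m³.
Weight W = mg = 360 × 9.81 = 3531.6 N; in level flight L = W.
Dynamic pressure q = 0.5 × 1.112 × 36.6² = 744.8 Pa.
CL = W/(q·S) = 3531.6 / (744.8 × 17.4) = 0.2725.
CD = 0.0155 + 0.0158 × 0.2725² = 0.01667.
D = q·S·CD = 744.8 × 17.4 × 0.01667 = 216.1 N

D = 216 N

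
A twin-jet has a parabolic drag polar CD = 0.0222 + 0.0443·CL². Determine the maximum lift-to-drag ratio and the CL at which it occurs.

(L/D)max = 15.9, at CL = 0.708

For CD = CD0 + K·CL², (L/D)max occurs at CL* = √(CD0/K) and equals 1/(2√(K·CD0)).
(L/D)max = 1/(2√(0.0443 × 0.0222)) = 1/(2 × 0.03136) = 15.9
CL* = √(0.0222/0.0443) = 0.708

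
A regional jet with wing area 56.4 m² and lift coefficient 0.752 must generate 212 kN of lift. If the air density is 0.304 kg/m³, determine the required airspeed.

L = ½ρv²S·CL ⇒ v = √(2L/(ρ·S·CL))
v = √(2 × 2.12×10^5 / (0.304 × 56.4 × 0.752)) = √32880 = 181 m/s

v = 181 m/s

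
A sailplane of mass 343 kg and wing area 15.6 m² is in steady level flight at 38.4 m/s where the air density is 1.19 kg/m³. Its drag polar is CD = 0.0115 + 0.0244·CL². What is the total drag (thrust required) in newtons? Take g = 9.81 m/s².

In steady level flight, lift balances weight: W = mg = 343 × 9.81 = 3364.8 N.
q = ½ρv² = ½ × 1.19 × 38.4² = 877.4 Pa.
CL = W/(q·S) = 3364.8 / (877.4 × 15.6) = 0.2458.
CD = 0.0115 + 0.0244 × 0.2458² = 0.01297.
D = q·S·CD = 877.4 × 15.6 × 0.01297 = 177.6 N

D = 178 N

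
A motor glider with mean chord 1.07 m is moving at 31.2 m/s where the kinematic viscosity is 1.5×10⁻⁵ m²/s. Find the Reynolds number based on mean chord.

Re = v·c/ν = 31.2 × 1.07 / (1.5×10⁻⁵) = 2.23×10^6

Re = 2.23×10^6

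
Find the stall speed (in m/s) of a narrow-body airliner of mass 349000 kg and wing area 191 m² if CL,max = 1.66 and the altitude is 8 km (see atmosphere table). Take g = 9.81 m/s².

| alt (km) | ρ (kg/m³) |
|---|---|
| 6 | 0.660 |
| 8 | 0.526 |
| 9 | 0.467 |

At 8 km, from the table: ρ = 0.526 kg/m³.
Stall occurs when L = W at CL,max. W = mg = 349000 × 9.81 = 3.424×10^6 N.
From L = ½ρV²S·CL,max = W: V_stall = √(2W/(ρSCL,max)) = √(2·3.424×10^6/(0.526·191·1.66))
V_stall = √41060 = 203 m/s

V_stall = 203 m/s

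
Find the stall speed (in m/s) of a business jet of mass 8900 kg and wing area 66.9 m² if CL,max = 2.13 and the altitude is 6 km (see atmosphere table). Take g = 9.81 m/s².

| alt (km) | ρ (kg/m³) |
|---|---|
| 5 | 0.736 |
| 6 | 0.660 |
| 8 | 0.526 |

At 6 km, from the table: ρ = 0.660 kg/m³.
Weight W = mg = 8900 × 9.81 = 87310 N.
From L = ½ρV²S·CL,max = W: V_stall = √(2W/(ρSCL,max)) = √(2·87310/(0.66·66.9·2.13))
V_stall = √1857 = 43.1 m/s

V_stall = 43.1 m/s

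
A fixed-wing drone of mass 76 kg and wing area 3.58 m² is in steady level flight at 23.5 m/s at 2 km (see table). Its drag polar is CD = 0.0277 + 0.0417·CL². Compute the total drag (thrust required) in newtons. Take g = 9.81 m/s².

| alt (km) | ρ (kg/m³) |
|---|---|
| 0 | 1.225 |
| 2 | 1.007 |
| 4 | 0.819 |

At 2 km, from the table: ρ = 1.007 kg/m³.
Level flight ⇒ L = W = m·g = 76 × 9.81 = 745.56 N.
q = ½ρv² = ½ × 1.007 × 23.5² = 278.1 Pa.
Required CL = L/(qS) = 745.56/(278.1·3.58) = 0.749.
CD = 0.0277 + 0.0417 × 0.749² = 0.05109.
D = q·S·CD = 278.1 × 3.58 × 0.05109 = 50.86 N

D = 50.9 N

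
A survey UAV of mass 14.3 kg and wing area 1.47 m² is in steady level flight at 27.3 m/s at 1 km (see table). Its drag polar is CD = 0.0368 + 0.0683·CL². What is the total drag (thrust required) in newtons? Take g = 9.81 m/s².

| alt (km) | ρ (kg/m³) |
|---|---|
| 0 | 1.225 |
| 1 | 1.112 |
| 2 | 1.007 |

At 1 km, from the table: ρ = 1.112 kg/m³.
Weight W = mg = 14.3 × 9.81 = 140.28 N; in level flight L = W.
Dynamic pressure q = 0.5 × 1.112 × 27.3² = 414.4 Pa.
CL = W/(q·S) = 140.28 / (414.4 × 1.47) = 0.2303.
CD = 0.0368 + 0.0683 × 0.2303² = 0.04042.
D = q·S·CD = 414.4 × 1.47 × 0.04042 = 24.62 N

D = 24.6 N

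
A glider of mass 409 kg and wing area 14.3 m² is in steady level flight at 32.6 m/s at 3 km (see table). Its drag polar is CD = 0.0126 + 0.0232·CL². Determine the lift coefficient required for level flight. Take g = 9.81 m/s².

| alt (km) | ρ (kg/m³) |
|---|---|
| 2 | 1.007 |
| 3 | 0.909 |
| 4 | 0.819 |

CL = 0.581

At 3 km, from the table: ρ = 0.909 kg/m³.
Weight W = mg = 409 × 9.81 = 4012.3 N; in level flight L = W.
Dynamic pressure q = 0.5 × 0.909 × 32.6² = 483 Pa.
CL = 2W/(ρv²S) = 2×4012.3/(0.909×32.6²×14.3) = 0.5809.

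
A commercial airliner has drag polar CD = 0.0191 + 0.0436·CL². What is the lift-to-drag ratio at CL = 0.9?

CD = 0.0191 + 0.0436 × 0.9² = 0.05442
L/D = CL/CD = 0.9 / 0.05442 = 16.5

L/D = 16.5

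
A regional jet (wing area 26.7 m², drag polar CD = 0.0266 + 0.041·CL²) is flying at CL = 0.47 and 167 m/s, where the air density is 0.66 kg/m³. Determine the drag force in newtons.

D = 8760 N

CD = 0.0266 + 0.041 × 0.47² = 0.03566
D = ½ρv²S·CD = ½ × 0.66 × 167² × 26.7 × 0.03566 = 8760 N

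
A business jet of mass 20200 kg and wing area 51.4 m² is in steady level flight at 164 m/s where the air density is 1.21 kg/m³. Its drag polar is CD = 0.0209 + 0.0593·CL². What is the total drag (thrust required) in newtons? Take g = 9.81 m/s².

Weight W = mg = 20200 × 9.81 = 1.9816×10^5 N; in level flight L = W.
q = ½ρv² = ½ × 1.21 × 164² = 16270 Pa.
CL = 2W/(ρv²S) = 2×1.9816×10^5/(1.21×164²×51.4) = 0.2369.
CD = 0.0209 + 0.0593 × 0.2369² = 0.02423.
D = q·S·CD = 16270 × 51.4 × 0.02423 = 20260 N

D = 20300 N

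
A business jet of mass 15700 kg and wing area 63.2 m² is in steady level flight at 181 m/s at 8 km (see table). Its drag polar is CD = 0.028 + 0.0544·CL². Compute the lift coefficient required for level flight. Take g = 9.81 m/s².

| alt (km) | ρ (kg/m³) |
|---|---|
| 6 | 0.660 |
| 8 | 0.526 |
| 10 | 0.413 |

At 8 km, from the table: ρ = 0.526 kg/m³.
Weight W = mg = 15700 × 9.81 = 1.5402×10^5 N; in level flight L = W.
q = ½ρv² = ½ × 0.526 × 181² = 8616 Pa.
CL = W/(q·S) = 1.5402×10^5 / (8616 × 63.2) = 0.2828.

CL = 0.283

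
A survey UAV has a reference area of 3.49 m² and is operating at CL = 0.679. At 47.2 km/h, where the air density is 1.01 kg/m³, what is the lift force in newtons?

Convert speed: v = 47.2 km/h ÷ 3.6 = 13.11 m/s.
L = ½ρv²S·CL = ½ × 1.01 × 13.11² × 3.49 × 0.679 = 206 N

L = 206 N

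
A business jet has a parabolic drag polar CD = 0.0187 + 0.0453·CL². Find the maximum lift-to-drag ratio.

(L/D)max = 17.2

For CD = CD0 + K·CL², (L/D)max occurs at CL* = √(CD0/K) and equals 1/(2√(K·CD0)).
(L/D)max = 1/(2√(0.0453 × 0.0187)) = 1/(2 × 0.02911) = 17.2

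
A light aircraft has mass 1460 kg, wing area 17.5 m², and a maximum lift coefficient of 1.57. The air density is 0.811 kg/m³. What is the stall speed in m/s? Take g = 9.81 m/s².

Stall occurs when L = W at CL,max. W = mg = 1460 × 9.81 = 14320 N.
From L = ½ρV²S·CL,max = W: V_stall = √(2W/(ρSCL,max)) = √(2·14320/(0.811·17.5·1.57))
V_stall = √1286 = 35.9 m/s

V_stall = 35.9 m/s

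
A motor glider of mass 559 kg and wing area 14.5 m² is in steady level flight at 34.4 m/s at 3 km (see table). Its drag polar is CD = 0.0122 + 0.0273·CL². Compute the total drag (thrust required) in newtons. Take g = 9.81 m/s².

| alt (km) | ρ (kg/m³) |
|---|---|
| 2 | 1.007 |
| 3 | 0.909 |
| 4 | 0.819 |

D = 200 N

At 3 km, from the table: ρ = 0.909 kg/m³.
In steady level flight, lift balances weight: W = mg = 559 × 9.81 = 5483.8 N.
Dynamic pressure q = 0.5 × 0.909 × 34.4² = 537.8 Pa.
Required CL = L/(qS) = 5483.8/(537.8·14.5) = 0.7032.
CD = 0.0122 + 0.0273 × 0.7032² = 0.0257.
D = q·S·CD = 537.8 × 14.5 × 0.0257 = 200.4 N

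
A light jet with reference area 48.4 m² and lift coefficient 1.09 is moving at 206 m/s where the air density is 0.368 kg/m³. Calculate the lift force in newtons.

Dynamic pressure q = ½ρv² = ½ × 0.368 × 206² = 7808 Pa.
L = q·S·CL = 7808 × 48.4 × 1.09 = 4.12×10^5 N ≈ 412 kN

L = 4.12×10^5 N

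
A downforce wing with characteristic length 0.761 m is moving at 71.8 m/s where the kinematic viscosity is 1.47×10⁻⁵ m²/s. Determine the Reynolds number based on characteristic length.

Re = v·c/ν = 71.8 × 0.761 / (1.47×10⁻⁵) = 3.72×10^6

Re = 3.72×10^6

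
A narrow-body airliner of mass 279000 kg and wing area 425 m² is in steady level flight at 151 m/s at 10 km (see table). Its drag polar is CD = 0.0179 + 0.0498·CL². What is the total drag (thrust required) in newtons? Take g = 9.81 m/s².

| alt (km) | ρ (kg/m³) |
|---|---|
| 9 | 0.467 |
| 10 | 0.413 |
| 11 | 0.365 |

D = 2.22×10^5 N

At 10 km, from the table: ρ = 0.413 kg/m³.
Level flight ⇒ L = W = m·g = 279000 × 9.81 = 2.737×10^6 N.
Dynamic pressure q = 0.5 × 0.413 × 151² = 4708 Pa.
Required CL = L/(qS) = 2.737×10^6/(4708·425) = 1.368.
CD = 0.0179 + 0.0498 × 1.368² = 0.1111.
D = q·S·CD = 4708 × 425 × 0.1111 = 2.222×10^5 N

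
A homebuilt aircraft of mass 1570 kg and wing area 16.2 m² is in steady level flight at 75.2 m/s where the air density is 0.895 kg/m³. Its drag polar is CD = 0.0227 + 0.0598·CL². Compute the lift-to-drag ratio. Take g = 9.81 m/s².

L/D = 12.1

Weight W = mg = 1570 × 9.81 = 15402 N; in level flight L = W.
Dynamic pressure q = 0.5 × 0.895 × 75.2² = 2531 Pa.
CL = W/(q·S) = 15402 / (2531 × 16.2) = 0.3757.
CD = 0.0227 + 0.0598 × 0.3757² = 0.03114.
L/D = CL/CD = 0.3757 / 0.03114 = 12.1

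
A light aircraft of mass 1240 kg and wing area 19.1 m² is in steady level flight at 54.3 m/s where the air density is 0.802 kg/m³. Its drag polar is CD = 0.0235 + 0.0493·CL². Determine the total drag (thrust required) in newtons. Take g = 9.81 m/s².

D = 854 N

Level flight ⇒ L = W = m·g = 1240 × 9.81 = 12164 N.
Dynamic pressure q = 0.5 × 0.802 × 54.3² = 1182 Pa.
CL = 2W/(ρv²S) = 2×12164/(0.802×54.3²×19.1) = 0.5387.
CD = 0.0235 + 0.0493 × 0.5387² = 0.0378.
D = q·S·CD = 1182 × 19.1 × 0.0378 = 853.7 N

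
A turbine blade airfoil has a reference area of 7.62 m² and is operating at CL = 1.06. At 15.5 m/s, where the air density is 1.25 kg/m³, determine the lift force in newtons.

Dynamic pressure q = ½ρv² = ½ × 1.25 × 15.5² = 150.2 Pa.
L = q·S·CL = 150.2 × 7.62 × 1.06 = 1210 N

L = 1210 N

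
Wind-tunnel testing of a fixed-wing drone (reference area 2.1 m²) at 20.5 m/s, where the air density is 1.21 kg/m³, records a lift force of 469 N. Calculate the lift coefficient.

From L = ½ρv²S·CL, rearranging gives CL = 2L/(ρv²S).
CL = 2 × 469 / (1.21 × 20.5² × 2.1) = 0.878

CL = 0.878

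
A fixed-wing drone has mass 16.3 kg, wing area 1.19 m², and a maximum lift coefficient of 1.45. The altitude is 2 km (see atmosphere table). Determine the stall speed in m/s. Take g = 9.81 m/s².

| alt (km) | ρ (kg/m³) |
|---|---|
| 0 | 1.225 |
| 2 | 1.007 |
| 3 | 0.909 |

At 2 km, from the table: ρ = 1.007 kg/m³.
Stall occurs when L = W at CL,max. W = mg = 16.3 × 9.81 = 159.9 N.
From L = ½ρV²S·CL,max = W: V_stall = √(2W/(ρSCL,max)) = √(2·159.9/(1.007·1.19·1.45))
V_stall = √184.1 = 13.6 m/s

V_stall = 13.6 m/s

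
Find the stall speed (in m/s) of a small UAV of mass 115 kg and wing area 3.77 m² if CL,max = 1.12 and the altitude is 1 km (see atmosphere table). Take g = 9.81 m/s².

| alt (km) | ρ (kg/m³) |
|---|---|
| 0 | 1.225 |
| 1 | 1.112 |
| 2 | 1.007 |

At 1 km, from the table: ρ = 1.112 kg/m³.
At stall, lift equals weight: L = W = m·g = 115 × 9.81 = 1128 N.
V_stall = √(2W/(ρ·S·CL,max)) = √(2 × 1128 / (1.112 × 3.77 × 1.12))
V_stall = √480.5 = 21.9 m/s

V_stall = 21.9 m/s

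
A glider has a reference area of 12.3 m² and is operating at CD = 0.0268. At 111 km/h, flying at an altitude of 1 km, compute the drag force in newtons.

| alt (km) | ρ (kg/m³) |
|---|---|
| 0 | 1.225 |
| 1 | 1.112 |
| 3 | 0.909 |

D = 174 N

At 1 km, from the table: ρ = 1.112 kg/m³.
Convert speed: v = 111 km/h ÷ 3.6 = 30.83 m/s.
D = ½ρv²S·CD = ½ × 1.112 × 30.83² × 12.3 × 0.0268 = 174 N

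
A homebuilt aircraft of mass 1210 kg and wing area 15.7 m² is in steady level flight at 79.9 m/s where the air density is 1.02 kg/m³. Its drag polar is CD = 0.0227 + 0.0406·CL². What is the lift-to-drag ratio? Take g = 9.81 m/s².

In steady level flight, lift balances weight: W = mg = 1210 × 9.81 = 11870 N.
Dynamic pressure q = 0.5 × 1.02 × 79.9² = 3256 Pa.
CL = 2W/(ρv²S) = 2×11870/(1.02×79.9²×15.7) = 0.2322.
CD = 0.0227 + 0.0406 × 0.2322² = 0.02489.
L/D = CL/CD = 0.2322 / 0.02489 = 9.33

L/D = 9.33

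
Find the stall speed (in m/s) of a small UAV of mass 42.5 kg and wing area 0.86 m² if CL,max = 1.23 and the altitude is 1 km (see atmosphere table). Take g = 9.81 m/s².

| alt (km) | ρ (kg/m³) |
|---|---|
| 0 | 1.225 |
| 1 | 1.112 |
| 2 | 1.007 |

At 1 km, from the table: ρ = 1.112 kg/m³.
Weight W = mg = 42.5 × 9.81 = 416.9 N.
From L = ½ρV²S·CL,max = W: V_stall = √(2W/(ρSCL,max)) = √(2·416.9/(1.112·0.86·1.23))
V_stall = √708.9 = 26.6 m/s

V_stall = 26.6 m/s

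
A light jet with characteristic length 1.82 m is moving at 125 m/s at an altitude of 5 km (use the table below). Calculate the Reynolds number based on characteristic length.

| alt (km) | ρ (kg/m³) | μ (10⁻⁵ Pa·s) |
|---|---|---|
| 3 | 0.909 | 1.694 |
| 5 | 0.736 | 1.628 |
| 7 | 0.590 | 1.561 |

Re = 1.03×10^7

At 5 km, from the table: ρ = 0.736 kg/m³, μ = 1.628×10⁻⁵ Pa·s.
Re = ρ·v·c/μ = 0.736 × 125 × 1.82 / (1.628×10⁻⁵) = 1.03×10^7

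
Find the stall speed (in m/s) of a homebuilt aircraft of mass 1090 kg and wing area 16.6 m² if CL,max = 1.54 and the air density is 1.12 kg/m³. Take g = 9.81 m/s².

V_stall = 27.3 m/s

Weight W = mg = 1090 × 9.81 = 10690 N.
From L = ½ρV²S·CL,max = W: V_stall = √(2W/(ρSCL,max)) = √(2·10690/(1.12·16.6·1.54))
V_stall = √746.9 = 27.3 m/s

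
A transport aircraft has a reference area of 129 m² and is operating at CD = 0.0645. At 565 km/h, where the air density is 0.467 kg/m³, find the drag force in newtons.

Convert speed: v = 565 km/h ÷ 3.6 = 156.9 m/s.
Dynamic pressure q = ½ρv² = ½ × 0.467 × 156.9² = 5751 Pa.
D = q·S·CD = 5751 × 129 × 0.0645 = 47900 N ≈ 47.9 kN

D = 47900 N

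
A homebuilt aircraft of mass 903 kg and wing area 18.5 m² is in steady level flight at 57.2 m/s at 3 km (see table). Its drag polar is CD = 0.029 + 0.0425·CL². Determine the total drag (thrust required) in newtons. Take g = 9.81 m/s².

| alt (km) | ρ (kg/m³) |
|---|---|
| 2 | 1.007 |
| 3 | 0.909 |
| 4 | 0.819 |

D = 919 N

At 3 km, from the table: ρ = 0.909 kg/m³.
Level flight ⇒ L = W = m·g = 903 × 9.81 = 8858.4 N.
q = ½ρv² = ½ × 0.909 × 57.2² = 1487 Pa.
CL = W/(q·S) = 8858.4 / (1487 × 18.5) = 0.322.
CD = 0.029 + 0.0425 × 0.322² = 0.03341.
D = q·S·CD = 1487 × 18.5 × 0.03341 = 919 N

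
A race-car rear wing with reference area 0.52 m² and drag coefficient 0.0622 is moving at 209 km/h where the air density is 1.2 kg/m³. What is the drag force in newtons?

Convert speed: v = 209 km/h ÷ 3.6 = 58.06 m/s.
D = ½ρv²S·CD = ½ × 1.2 × 58.06² × 0.52 × 0.0622 = 65.4 N

D = 65.4 N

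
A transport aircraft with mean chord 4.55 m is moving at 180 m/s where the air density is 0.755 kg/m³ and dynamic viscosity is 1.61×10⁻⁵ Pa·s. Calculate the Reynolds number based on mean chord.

Re = ρ·v·c/μ = 0.755 × 180 × 4.55 / (1.61×10⁻⁵) = 3.84×10^7

Re = 3.84×10^7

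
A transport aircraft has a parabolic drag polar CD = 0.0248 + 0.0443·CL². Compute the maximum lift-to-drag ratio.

For CD = CD0 + K·CL², (L/D)max occurs at CL* = √(CD0/K) and equals 1/(2√(K·CD0)).
(L/D)max = 1/(2√(0.0443 × 0.0248)) = 1/(2 × 0.03315) = 15.1

(L/D)max = 15.1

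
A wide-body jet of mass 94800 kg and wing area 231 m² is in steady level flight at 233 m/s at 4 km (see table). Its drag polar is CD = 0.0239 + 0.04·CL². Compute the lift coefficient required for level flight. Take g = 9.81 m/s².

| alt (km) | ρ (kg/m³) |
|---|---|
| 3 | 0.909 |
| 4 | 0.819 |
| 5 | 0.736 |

At 4 km, from the table: ρ = 0.819 kg/m³.
Weight W = mg = 94800 × 9.81 = 9.2999×10^5 N; in level flight L = W.
Dynamic pressure q = 0.5 × 0.819 × 233² = 22230 Pa.
Required CL = L/(qS) = 9.2999×10^5/(22230·231) = 0.1811.

CL = 0.181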